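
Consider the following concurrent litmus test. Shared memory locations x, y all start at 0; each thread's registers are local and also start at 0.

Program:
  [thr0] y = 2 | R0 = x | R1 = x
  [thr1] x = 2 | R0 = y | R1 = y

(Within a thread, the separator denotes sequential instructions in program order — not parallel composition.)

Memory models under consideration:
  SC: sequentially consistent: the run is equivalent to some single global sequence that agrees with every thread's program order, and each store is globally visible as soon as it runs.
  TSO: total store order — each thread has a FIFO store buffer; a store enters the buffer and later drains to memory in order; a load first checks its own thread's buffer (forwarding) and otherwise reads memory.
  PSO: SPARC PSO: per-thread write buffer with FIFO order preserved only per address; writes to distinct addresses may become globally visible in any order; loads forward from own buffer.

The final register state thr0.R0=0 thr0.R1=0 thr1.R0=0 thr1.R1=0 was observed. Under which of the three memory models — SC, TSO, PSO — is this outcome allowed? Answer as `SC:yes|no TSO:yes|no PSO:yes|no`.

SC:no TSO:yes PSO:yes

outcome vector order: (thr0.R0,thr0.R1,thr1.R0,thr1.R1)
SC: 5 outcomes — {0/0/2/2, 0/2/2/2, 2/2/0/0, 2/2/0/2, 2/2/2/2}
TSO: 9 outcomes — {0/0/0/0, 0/0/0/2, 0/0/2/2, 0/2/0/0, 0/2/0/2, 0/2/2/2, 2/2/0/0, 2/2/0/2, 2/2/2/2}
PSO: 9 outcomes — {0/0/0/0, 0/0/0/2, 0/0/2/2, 0/2/0/0, 0/2/0/2, 0/2/2/2, 2/2/0/0, 2/2/0/2, 2/2/2/2}
target 0/0/0/0 ∈ {TSO,PSO}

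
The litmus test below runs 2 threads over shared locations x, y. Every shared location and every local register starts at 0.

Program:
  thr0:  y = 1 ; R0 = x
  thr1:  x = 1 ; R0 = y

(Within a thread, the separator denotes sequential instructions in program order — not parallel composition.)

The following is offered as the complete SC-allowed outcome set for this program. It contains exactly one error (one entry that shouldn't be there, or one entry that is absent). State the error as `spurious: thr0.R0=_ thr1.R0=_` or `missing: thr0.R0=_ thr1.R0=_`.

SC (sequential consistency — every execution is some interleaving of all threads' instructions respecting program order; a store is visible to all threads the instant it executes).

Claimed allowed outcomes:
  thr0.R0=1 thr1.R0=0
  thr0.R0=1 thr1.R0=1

outcome vector order: (thr0.R0,thr1.R0)
SC: 3 outcomes — {01, 10, 11}
SC∖claimed = {01}

missing: thr0.R0=0 thr1.R0=1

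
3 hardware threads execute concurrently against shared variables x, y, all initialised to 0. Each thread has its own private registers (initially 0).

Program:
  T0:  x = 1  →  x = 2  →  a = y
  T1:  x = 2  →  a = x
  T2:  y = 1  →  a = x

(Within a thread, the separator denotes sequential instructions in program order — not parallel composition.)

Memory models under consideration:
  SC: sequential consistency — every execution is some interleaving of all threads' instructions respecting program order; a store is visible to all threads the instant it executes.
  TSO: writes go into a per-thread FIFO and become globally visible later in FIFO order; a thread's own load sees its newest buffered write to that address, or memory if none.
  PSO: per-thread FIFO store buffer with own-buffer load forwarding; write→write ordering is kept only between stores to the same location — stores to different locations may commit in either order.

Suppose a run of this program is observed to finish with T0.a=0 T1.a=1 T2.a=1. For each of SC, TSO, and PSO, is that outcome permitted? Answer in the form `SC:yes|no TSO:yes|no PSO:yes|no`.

SC:no TSO:yes PSO:yes

outcome vector order: (T0.a,T1.a,T2.a)
under SC → <0 1 2>, <0 2 2>, <1 1 0>, <1 1 1>, <1 1 2>, <1 2 0>, <1 2 1>, <1 2 2>
under TSO → <0 1 0>, <0 1 1>, <0 1 2>, <0 2 0>, <0 2 1>, <0 2 2>, <1 1 0>, <1 1 1>, <1 1 2>, <1 2 0>, <1 2 1>, <1 2 2>
under PSO → <0 1 0>, <0 1 1>, <0 1 2>, <0 2 0>, <0 2 1>, <0 2 2>, <1 1 0>, <1 1 1>, <1 1 2>, <1 2 0>, <1 2 1>, <1 2 2>
target <0 1 1> ∈ {TSO,PSO}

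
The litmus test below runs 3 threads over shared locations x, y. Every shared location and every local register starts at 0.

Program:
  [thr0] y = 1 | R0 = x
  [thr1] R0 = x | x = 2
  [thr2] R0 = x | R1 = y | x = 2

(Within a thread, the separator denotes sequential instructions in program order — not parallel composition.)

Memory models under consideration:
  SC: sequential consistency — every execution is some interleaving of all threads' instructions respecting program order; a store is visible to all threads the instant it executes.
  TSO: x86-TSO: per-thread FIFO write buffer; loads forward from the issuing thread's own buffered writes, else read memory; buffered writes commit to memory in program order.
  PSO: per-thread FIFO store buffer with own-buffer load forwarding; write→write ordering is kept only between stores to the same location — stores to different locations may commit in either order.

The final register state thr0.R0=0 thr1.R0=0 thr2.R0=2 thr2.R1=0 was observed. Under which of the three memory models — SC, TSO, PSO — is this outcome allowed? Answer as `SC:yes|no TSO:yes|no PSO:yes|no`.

outcome vector order: (thr0.R0,thr1.R0,thr2.R0,thr2.R1)
SC: 11 outcomes — {0/0/0/0, 0/0/0/1, 0/0/2/1, 0/2/0/0, 0/2/0/1, 2/0/0/0, 2/0/0/1, 2/0/2/0, 2/0/2/1, 2/2/0/0, 2/2/0/1}
TSO: 12 outcomes — {0/0/0/0, 0/0/0/1, 0/0/2/0, 0/0/2/1, 0/2/0/0, 0/2/0/1, 2/0/0/0, 2/0/0/1, 2/0/2/0, 2/0/2/1, 2/2/0/0, 2/2/0/1}
PSO: 12 outcomes — {0/0/0/0, 0/0/0/1, 0/0/2/0, 0/0/2/1, 0/2/0/0, 0/2/0/1, 2/0/0/0, 2/0/0/1, 2/0/2/0, 2/0/2/1, 2/2/0/0, 2/2/0/1}
target 0/0/2/0 ∈ {TSO,PSO}

SC:no TSO:yes PSO:yes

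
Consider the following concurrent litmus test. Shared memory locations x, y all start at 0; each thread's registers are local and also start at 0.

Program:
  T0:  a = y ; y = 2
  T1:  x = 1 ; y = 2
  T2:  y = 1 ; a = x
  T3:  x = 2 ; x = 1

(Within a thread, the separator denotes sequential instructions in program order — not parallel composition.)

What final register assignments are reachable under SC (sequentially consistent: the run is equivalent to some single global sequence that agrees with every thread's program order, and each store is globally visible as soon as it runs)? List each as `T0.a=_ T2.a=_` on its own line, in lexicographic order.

T0.a=0 T2.a=0
T0.a=0 T2.a=1
T0.a=0 T2.a=2
T0.a=1 T2.a=0
T0.a=1 T2.a=1
T0.a=1 T2.a=2
T0.a=2 T2.a=0
T0.a=2 T2.a=1
T0.a=2 T2.a=2

outcome vector order: (T0.a,T2.a)
|SC outcomes| = 9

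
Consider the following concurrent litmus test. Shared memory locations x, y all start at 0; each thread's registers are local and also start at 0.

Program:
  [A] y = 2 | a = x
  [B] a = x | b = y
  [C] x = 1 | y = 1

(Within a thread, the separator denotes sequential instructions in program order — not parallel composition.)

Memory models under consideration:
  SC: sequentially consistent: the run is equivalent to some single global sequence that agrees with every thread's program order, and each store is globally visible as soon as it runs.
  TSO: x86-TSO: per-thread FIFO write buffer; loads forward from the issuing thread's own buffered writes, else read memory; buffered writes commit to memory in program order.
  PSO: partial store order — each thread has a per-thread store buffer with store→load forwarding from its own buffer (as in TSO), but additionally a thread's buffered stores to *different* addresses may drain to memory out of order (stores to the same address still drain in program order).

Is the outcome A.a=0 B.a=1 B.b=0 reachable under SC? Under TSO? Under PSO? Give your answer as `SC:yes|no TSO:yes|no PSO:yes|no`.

SC:no TSO:yes PSO:yes

outcome vector order: (A.a,B.a,B.b)
SC (11): 000, 001, 002, 011, 012, 100, 101, 102, 110, 111, 112
TSO (12): 000, 001, 002, 010, 011, 012, 100, 101, 102, 110, 111, 112
PSO (12): 000, 001, 002, 010, 011, 012, 100, 101, 102, 110, 111, 112
target 010 ∈ {TSO,PSO}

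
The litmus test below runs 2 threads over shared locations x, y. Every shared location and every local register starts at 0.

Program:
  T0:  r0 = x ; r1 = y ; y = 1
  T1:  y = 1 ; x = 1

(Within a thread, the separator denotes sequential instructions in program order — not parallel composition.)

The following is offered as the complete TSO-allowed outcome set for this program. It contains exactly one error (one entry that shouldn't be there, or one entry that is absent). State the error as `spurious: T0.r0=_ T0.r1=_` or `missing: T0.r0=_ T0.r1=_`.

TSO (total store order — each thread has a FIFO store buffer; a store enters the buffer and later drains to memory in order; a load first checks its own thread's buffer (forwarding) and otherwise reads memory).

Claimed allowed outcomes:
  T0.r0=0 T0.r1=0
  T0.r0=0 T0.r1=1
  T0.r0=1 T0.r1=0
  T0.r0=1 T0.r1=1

spurious: T0.r0=1 T0.r1=0

outcome vector order: (T0.r0,T0.r1)
under TSO → 0/0 0/1 1/1
claimed∖TSO = {1/0}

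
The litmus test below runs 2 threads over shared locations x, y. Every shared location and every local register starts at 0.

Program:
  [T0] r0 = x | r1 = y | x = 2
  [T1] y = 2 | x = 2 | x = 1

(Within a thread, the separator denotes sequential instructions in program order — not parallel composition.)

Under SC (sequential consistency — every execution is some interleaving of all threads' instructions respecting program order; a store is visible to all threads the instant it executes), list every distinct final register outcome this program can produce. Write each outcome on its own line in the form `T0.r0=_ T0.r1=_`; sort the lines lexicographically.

outcome vector order: (T0.r0,T0.r1)
|SC outcomes| = 4

T0.r0=0 T0.r1=0
T0.r0=0 T0.r1=2
T0.r0=1 T0.r1=2
T0.r0=2 T0.r1=2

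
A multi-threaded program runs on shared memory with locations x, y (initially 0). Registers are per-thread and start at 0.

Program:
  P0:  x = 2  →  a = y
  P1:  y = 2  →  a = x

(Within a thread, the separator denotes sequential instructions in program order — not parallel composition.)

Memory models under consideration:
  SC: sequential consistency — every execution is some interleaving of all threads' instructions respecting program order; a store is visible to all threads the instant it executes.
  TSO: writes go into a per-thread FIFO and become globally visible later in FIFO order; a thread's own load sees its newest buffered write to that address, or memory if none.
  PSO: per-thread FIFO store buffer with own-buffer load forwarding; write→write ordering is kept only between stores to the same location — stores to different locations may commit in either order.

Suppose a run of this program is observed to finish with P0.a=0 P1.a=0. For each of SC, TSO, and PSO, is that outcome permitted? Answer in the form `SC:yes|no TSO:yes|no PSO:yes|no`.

outcome vector order: (P0.a,P1.a)
SC (3): 0/2; 2/0; 2/2
TSO (4): 0/0; 0/2; 2/0; 2/2
PSO (4): 0/0; 0/2; 2/0; 2/2
target 0/0 ∈ {TSO,PSO}

SC:no TSO:yes PSO:yes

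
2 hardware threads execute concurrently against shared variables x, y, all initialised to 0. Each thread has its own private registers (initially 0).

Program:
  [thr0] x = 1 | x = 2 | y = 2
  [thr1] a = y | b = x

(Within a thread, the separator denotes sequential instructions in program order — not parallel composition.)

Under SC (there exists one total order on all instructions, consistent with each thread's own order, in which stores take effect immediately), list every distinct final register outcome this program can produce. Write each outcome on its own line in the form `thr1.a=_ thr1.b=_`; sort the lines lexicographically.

thr1.a=0 thr1.b=0
thr1.a=0 thr1.b=1
thr1.a=0 thr1.b=2
thr1.a=2 thr1.b=2

outcome vector order: (thr1.a,thr1.b)
|SC outcomes| = 4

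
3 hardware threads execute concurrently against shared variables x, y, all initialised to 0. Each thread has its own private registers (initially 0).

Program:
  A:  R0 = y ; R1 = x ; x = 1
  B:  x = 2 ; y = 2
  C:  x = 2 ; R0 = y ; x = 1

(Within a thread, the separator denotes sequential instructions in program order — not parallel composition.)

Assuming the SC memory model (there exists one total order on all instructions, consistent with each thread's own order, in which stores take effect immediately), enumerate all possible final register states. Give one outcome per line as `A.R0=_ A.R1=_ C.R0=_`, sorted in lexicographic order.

outcome vector order: (A.R0,A.R1,C.R0)
|SC outcomes| = 10

A.R0=0 A.R1=0 C.R0=0
A.R0=0 A.R1=0 C.R0=2
A.R0=0 A.R1=1 C.R0=0
A.R0=0 A.R1=1 C.R0=2
A.R0=0 A.R1=2 C.R0=0
A.R0=0 A.R1=2 C.R0=2
A.R0=2 A.R1=1 C.R0=0
A.R0=2 A.R1=1 C.R0=2
A.R0=2 A.R1=2 C.R0=0
A.R0=2 A.R1=2 C.R0=2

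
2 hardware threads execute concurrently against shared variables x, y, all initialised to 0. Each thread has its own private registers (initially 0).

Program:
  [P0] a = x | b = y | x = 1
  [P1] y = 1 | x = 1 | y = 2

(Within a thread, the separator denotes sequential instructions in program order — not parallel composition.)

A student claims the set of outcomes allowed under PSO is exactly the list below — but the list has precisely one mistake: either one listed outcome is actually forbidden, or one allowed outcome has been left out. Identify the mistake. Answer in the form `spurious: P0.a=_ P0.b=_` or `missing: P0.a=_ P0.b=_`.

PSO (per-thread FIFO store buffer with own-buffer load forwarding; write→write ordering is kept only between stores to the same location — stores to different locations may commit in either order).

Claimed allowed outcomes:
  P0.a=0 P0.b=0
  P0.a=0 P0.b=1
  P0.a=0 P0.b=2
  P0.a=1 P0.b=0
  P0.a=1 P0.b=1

outcome vector order: (P0.a,P0.b)
PSO (6): 00 01 02 10 11 12
PSO∖claimed = {12}

missing: P0.a=1 P0.b=2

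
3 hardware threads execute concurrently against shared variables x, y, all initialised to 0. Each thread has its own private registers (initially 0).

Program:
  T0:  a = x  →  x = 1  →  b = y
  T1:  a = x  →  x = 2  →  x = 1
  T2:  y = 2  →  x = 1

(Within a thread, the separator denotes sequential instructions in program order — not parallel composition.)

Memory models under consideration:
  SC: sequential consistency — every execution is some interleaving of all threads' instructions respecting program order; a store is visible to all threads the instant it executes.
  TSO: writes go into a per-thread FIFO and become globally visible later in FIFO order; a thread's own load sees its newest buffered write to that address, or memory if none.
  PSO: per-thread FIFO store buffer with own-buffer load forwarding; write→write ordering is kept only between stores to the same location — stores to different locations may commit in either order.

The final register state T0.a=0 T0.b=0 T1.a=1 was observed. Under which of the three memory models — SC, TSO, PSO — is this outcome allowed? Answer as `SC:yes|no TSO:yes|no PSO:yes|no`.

SC:yes TSO:yes PSO:yes

outcome vector order: (T0.a,T0.b,T1.a)
SC: 10 outcomes — {(0,0,0) (0,0,1) (0,2,0) (0,2,1) (1,0,0) (1,2,0) (1,2,1) (2,0,0) (2,2,0) (2,2,1)}
TSO: 10 outcomes — {(0,0,0) (0,0,1) (0,2,0) (0,2,1) (1,0,0) (1,2,0) (1,2,1) (2,0,0) (2,2,0) (2,2,1)}
PSO: 12 outcomes — {(0,0,0) (0,0,1) (0,2,0) (0,2,1) (1,0,0) (1,0,1) (1,2,0) (1,2,1) (2,0,0) (2,0,1) (2,2,0) (2,2,1)}
target (0,0,1) ∈ {SC,TSO,PSO}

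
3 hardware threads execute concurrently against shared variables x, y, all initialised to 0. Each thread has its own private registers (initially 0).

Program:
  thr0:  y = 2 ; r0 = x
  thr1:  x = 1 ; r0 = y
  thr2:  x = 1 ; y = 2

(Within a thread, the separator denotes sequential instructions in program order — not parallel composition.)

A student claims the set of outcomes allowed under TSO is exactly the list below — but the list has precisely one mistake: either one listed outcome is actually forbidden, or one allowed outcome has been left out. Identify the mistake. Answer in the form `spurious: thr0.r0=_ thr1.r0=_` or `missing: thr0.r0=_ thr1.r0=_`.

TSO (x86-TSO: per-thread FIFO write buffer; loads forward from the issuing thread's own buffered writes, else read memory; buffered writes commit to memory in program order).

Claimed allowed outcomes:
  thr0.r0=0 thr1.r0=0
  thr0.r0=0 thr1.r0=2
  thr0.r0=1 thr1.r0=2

outcome vector order: (thr0.r0,thr1.r0)
TSO (4): 00, 02, 10, 12
TSO∖claimed = {10}

missing: thr0.r0=1 thr1.r0=0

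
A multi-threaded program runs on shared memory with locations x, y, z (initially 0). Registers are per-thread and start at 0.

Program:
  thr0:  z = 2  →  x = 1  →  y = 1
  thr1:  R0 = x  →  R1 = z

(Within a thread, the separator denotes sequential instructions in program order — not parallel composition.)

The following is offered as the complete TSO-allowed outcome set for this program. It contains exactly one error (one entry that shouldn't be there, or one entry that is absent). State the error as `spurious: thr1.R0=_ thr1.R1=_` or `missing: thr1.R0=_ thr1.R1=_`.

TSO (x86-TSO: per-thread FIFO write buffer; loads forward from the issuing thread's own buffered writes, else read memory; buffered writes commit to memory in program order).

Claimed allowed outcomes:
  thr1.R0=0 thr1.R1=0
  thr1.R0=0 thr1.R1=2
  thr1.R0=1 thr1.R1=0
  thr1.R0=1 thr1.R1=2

spurious: thr1.R0=1 thr1.R1=0

outcome vector order: (thr1.R0,thr1.R1)
under TSO → <0 0> <0 2> <1 2>
claimed∖TSO = {<1 0>}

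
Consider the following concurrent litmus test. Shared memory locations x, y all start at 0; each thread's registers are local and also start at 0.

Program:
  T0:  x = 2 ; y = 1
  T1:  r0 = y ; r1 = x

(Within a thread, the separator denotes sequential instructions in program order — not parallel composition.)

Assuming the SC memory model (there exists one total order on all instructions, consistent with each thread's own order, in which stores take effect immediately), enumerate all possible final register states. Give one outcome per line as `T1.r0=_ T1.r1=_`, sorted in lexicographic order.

T1.r0=0 T1.r1=0
T1.r0=0 T1.r1=2
T1.r0=1 T1.r1=2

outcome vector order: (T1.r0,T1.r1)
|SC outcomes| = 3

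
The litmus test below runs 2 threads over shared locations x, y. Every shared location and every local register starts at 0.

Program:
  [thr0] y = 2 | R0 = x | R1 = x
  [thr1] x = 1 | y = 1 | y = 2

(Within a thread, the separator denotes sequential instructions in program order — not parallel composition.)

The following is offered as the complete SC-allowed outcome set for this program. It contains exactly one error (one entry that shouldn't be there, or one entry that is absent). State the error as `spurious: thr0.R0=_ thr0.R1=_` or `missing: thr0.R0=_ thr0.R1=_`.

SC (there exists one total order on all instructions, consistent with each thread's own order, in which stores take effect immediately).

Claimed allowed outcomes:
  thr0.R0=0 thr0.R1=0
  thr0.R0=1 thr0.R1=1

outcome vector order: (thr0.R0,thr0.R1)
SC (3): <0 0>; <0 1>; <1 1>
SC∖claimed = {<0 1>}

missing: thr0.R0=0 thr0.R1=1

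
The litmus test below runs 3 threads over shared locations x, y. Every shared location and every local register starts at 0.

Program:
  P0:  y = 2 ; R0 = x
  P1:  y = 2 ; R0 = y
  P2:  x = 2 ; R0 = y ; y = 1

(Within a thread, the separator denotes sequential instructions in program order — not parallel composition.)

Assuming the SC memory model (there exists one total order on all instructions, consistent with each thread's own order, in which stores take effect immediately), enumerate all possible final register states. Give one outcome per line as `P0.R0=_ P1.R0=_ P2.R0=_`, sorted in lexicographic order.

P0.R0=0 P1.R0=1 P2.R0=2
P0.R0=0 P1.R0=2 P2.R0=2
P0.R0=2 P1.R0=1 P2.R0=0
P0.R0=2 P1.R0=1 P2.R0=2
P0.R0=2 P1.R0=2 P2.R0=0
P0.R0=2 P1.R0=2 P2.R0=2

outcome vector order: (P0.R0,P1.R0,P2.R0)
|SC outcomes| = 6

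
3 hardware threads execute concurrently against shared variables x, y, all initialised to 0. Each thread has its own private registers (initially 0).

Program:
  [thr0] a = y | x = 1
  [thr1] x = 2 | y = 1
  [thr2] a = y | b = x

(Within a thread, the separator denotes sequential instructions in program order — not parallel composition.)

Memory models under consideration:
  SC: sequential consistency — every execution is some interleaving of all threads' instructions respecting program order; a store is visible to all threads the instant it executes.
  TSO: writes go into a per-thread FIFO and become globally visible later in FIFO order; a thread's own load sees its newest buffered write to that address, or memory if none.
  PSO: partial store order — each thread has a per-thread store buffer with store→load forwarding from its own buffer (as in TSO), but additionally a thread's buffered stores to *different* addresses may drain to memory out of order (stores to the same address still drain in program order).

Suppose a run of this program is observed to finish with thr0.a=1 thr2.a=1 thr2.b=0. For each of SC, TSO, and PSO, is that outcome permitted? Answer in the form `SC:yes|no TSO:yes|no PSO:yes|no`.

SC:no TSO:no PSO:yes

outcome vector order: (thr0.a,thr2.a,thr2.b)
under SC → 0/0/0; 0/0/1; 0/0/2; 0/1/1; 0/1/2; 1/0/0; 1/0/1; 1/0/2; 1/1/1; 1/1/2
under TSO → 0/0/0; 0/0/1; 0/0/2; 0/1/1; 0/1/2; 1/0/0; 1/0/1; 1/0/2; 1/1/1; 1/1/2
under PSO → 0/0/0; 0/0/1; 0/0/2; 0/1/0; 0/1/1; 0/1/2; 1/0/0; 1/0/1; 1/0/2; 1/1/0; 1/1/1; 1/1/2
target 1/1/0 ∈ {PSO}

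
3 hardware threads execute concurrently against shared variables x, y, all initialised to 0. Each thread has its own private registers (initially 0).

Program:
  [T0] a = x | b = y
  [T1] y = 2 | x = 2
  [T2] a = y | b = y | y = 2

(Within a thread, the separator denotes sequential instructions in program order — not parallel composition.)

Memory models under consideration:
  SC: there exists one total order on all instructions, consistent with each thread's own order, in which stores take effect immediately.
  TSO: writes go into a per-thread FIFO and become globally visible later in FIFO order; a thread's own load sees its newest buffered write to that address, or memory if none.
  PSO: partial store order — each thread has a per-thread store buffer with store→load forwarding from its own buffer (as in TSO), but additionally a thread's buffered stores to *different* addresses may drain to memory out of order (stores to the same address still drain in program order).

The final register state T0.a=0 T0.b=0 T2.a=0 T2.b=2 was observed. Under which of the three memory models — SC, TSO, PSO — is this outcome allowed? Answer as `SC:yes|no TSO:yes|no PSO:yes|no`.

outcome vector order: (T0.a,T0.b,T2.a,T2.b)
SC (9): 0/0/0/0; 0/0/0/2; 0/0/2/2; 0/2/0/0; 0/2/0/2; 0/2/2/2; 2/2/0/0; 2/2/0/2; 2/2/2/2
TSO (9): 0/0/0/0; 0/0/0/2; 0/0/2/2; 0/2/0/0; 0/2/0/2; 0/2/2/2; 2/2/0/0; 2/2/0/2; 2/2/2/2
PSO (12): 0/0/0/0; 0/0/0/2; 0/0/2/2; 0/2/0/0; 0/2/0/2; 0/2/2/2; 2/0/0/0; 2/0/0/2; 2/0/2/2; 2/2/0/0; 2/2/0/2; 2/2/2/2
target 0/0/0/2 ∈ {SC,TSO,PSO}

SC:yes TSO:yes PSO:yes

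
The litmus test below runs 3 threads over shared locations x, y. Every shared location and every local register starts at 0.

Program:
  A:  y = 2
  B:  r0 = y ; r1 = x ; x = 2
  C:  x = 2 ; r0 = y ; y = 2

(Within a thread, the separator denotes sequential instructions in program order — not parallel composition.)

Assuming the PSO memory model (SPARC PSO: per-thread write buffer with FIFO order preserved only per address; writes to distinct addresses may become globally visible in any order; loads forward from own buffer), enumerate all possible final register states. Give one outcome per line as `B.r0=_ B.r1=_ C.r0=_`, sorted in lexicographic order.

B.r0=0 B.r1=0 C.r0=0
B.r0=0 B.r1=0 C.r0=2
B.r0=0 B.r1=2 C.r0=0
B.r0=0 B.r1=2 C.r0=2
B.r0=2 B.r1=0 C.r0=0
B.r0=2 B.r1=0 C.r0=2
B.r0=2 B.r1=2 C.r0=0
B.r0=2 B.r1=2 C.r0=2

outcome vector order: (B.r0,B.r1,C.r0)
|PSO outcomes| = 8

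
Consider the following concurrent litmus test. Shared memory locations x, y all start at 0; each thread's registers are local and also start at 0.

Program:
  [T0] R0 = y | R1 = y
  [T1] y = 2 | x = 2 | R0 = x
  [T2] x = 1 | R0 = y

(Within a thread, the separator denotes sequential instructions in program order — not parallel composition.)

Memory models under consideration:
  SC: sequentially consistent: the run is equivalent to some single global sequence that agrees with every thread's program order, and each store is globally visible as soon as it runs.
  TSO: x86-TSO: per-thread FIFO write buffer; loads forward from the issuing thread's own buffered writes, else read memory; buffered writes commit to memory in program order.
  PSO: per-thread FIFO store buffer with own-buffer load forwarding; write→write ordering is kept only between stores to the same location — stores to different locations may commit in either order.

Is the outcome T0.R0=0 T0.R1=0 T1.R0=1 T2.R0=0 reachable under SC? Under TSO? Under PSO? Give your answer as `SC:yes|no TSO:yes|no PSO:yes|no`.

outcome vector order: (T0.R0,T0.R1,T1.R0,T2.R0)
under SC → <0 0 1 2>; <0 0 2 0>; <0 0 2 2>; <0 2 1 2>; <0 2 2 0>; <0 2 2 2>; <2 2 1 2>; <2 2 2 0>; <2 2 2 2>
under TSO → <0 0 1 0>; <0 0 1 2>; <0 0 2 0>; <0 0 2 2>; <0 2 1 0>; <0 2 1 2>; <0 2 2 0>; <0 2 2 2>; <2 2 1 0>; <2 2 1 2>; <2 2 2 0>; <2 2 2 2>
under PSO → <0 0 1 0>; <0 0 1 2>; <0 0 2 0>; <0 0 2 2>; <0 2 1 0>; <0 2 1 2>; <0 2 2 0>; <0 2 2 2>; <2 2 1 0>; <2 2 1 2>; <2 2 2 0>; <2 2 2 2>
target <0 0 1 0> ∈ {TSO,PSO}

SC:no TSO:yes PSO:yes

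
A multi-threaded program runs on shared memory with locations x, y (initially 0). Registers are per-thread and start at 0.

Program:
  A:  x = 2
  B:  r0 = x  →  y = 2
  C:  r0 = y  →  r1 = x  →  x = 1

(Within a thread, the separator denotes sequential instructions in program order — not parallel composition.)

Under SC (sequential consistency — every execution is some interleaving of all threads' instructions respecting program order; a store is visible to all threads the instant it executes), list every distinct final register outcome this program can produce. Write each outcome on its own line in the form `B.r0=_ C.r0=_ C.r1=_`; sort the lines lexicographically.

outcome vector order: (B.r0,C.r0,C.r1)
|SC outcomes| = 9

B.r0=0 C.r0=0 C.r1=0
B.r0=0 C.r0=0 C.r1=2
B.r0=0 C.r0=2 C.r1=0
B.r0=0 C.r0=2 C.r1=2
B.r0=1 C.r0=0 C.r1=0
B.r0=1 C.r0=0 C.r1=2
B.r0=2 C.r0=0 C.r1=0
B.r0=2 C.r0=0 C.r1=2
B.r0=2 C.r0=2 C.r1=2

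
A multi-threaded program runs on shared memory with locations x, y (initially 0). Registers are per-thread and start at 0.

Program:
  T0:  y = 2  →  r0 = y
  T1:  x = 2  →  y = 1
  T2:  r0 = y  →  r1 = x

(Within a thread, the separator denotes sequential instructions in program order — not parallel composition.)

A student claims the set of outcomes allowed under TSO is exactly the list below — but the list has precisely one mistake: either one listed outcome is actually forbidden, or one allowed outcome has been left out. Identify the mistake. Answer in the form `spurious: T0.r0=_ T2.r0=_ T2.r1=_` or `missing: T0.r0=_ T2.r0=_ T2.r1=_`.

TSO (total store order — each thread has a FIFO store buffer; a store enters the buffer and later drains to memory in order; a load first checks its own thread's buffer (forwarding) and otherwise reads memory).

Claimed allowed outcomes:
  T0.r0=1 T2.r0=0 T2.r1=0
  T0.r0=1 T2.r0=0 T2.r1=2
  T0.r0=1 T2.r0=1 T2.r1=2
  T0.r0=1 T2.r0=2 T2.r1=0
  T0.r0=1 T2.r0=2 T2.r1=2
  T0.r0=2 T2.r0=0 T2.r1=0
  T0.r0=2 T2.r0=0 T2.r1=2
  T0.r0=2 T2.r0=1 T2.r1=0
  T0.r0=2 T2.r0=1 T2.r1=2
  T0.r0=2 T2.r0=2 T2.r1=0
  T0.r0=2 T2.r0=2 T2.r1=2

spurious: T0.r0=2 T2.r0=1 T2.r1=0

outcome vector order: (T0.r0,T2.r0,T2.r1)
TSO (10): <1 0 0>, <1 0 2>, <1 1 2>, <1 2 0>, <1 2 2>, <2 0 0>, <2 0 2>, <2 1 2>, <2 2 0>, <2 2 2>
claimed∖TSO = {<2 1 0>}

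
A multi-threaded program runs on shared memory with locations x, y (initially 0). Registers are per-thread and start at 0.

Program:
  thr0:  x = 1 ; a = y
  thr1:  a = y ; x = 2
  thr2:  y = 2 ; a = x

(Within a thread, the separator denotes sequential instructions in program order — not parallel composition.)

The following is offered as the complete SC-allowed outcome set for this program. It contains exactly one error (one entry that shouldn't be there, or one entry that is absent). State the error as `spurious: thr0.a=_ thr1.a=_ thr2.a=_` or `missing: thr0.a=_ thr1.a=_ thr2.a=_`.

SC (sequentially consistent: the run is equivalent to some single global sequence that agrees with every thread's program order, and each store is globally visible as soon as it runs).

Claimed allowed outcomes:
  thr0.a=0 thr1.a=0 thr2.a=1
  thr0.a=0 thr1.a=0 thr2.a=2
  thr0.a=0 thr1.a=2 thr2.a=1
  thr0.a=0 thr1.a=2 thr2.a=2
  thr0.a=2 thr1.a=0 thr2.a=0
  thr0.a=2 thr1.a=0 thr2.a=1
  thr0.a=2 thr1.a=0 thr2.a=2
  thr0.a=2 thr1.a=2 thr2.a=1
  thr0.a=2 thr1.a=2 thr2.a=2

missing: thr0.a=2 thr1.a=2 thr2.a=0

outcome vector order: (thr0.a,thr1.a,thr2.a)
under SC → <0 0 1> <0 0 2> <0 2 1> <0 2 2> <2 0 0> <2 0 1> <2 0 2> <2 2 0> <2 2 1> <2 2 2>
SC∖claimed = {<2 2 0>}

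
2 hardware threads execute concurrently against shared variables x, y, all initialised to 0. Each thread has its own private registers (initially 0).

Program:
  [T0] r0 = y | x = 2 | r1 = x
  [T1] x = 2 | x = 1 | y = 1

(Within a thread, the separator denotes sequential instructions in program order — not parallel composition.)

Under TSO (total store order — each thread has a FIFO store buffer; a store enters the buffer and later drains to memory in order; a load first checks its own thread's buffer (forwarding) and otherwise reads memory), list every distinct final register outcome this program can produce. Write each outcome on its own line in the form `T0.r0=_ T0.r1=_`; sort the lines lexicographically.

T0.r0=0 T0.r1=1
T0.r0=0 T0.r1=2
T0.r0=1 T0.r1=2

outcome vector order: (T0.r0,T0.r1)
|TSO outcomes| = 3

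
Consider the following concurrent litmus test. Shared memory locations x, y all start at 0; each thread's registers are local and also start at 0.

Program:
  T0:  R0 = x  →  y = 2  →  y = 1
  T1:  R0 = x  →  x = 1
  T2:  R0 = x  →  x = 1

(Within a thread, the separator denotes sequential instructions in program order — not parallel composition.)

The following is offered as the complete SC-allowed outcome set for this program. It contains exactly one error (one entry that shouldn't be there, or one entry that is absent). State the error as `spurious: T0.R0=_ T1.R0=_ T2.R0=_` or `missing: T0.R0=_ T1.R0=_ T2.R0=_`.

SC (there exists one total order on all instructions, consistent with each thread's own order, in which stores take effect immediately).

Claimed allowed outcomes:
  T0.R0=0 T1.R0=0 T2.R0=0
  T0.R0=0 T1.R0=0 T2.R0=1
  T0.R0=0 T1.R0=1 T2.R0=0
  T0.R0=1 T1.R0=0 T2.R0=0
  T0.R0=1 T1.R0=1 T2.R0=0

outcome vector order: (T0.R0,T1.R0,T2.R0)
SC (6): (0,0,0) (0,0,1) (0,1,0) (1,0,0) (1,0,1) (1,1,0)
SC∖claimed = {(1,0,1)}

missing: T0.R0=1 T1.R0=0 T2.R0=1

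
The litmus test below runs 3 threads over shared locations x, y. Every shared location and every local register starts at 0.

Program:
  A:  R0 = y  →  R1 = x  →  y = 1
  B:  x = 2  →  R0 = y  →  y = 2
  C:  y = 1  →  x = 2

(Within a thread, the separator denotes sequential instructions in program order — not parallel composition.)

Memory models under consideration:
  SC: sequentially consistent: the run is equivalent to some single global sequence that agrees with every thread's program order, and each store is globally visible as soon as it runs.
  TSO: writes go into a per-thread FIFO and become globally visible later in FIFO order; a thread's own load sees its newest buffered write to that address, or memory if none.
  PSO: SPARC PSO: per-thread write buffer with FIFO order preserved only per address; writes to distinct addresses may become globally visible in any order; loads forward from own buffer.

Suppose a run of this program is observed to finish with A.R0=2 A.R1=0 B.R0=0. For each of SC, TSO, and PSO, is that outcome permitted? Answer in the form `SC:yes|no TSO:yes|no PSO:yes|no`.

outcome vector order: (A.R0,A.R1,B.R0)
[SC] allowed = {<0 0 0>; <0 0 1>; <0 2 0>; <0 2 1>; <1 0 1>; <1 2 0>; <1 2 1>; <2 2 0>; <2 2 1>}
[TSO] allowed = {<0 0 0>; <0 0 1>; <0 2 0>; <0 2 1>; <1 0 0>; <1 0 1>; <1 2 0>; <1 2 1>; <2 2 0>; <2 2 1>}
[PSO] allowed = {<0 0 0>; <0 0 1>; <0 2 0>; <0 2 1>; <1 0 0>; <1 0 1>; <1 2 0>; <1 2 1>; <2 0 0>; <2 0 1>; <2 2 0>; <2 2 1>}
target <2 0 0> ∈ {PSO}

SC:no TSO:no PSO:yes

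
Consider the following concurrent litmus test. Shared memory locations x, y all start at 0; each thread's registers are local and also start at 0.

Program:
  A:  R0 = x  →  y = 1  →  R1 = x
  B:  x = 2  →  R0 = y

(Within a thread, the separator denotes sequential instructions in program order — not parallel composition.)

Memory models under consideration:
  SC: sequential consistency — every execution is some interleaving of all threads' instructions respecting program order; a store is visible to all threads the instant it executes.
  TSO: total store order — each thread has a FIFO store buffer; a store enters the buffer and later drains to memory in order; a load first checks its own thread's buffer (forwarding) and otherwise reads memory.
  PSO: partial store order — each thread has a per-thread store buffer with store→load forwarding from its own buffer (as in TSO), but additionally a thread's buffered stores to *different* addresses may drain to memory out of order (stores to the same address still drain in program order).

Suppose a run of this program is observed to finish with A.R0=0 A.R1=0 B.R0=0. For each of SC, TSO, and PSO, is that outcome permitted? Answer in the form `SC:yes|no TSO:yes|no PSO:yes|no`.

SC:no TSO:yes PSO:yes

outcome vector order: (A.R0,A.R1,B.R0)
SC: 5 outcomes — {(0,0,1) (0,2,0) (0,2,1) (2,2,0) (2,2,1)}
TSO: 6 outcomes — {(0,0,0) (0,0,1) (0,2,0) (0,2,1) (2,2,0) (2,2,1)}
PSO: 6 outcomes — {(0,0,0) (0,0,1) (0,2,0) (0,2,1) (2,2,0) (2,2,1)}
target (0,0,0) ∈ {TSO,PSO}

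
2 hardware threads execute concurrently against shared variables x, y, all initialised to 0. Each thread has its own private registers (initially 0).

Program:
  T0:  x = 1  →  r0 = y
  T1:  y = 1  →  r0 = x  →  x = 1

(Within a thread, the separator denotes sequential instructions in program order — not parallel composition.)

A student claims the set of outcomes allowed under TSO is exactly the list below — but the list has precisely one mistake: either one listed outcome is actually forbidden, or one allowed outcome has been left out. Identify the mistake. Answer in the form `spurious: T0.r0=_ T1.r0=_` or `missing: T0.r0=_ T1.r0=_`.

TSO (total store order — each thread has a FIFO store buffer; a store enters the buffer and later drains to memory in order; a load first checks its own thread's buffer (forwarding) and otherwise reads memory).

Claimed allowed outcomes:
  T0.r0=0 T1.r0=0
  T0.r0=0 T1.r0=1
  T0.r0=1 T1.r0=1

missing: T0.r0=1 T1.r0=0

outcome vector order: (T0.r0,T1.r0)
under TSO → (0,0), (0,1), (1,0), (1,1)
TSO∖claimed = {(1,0)}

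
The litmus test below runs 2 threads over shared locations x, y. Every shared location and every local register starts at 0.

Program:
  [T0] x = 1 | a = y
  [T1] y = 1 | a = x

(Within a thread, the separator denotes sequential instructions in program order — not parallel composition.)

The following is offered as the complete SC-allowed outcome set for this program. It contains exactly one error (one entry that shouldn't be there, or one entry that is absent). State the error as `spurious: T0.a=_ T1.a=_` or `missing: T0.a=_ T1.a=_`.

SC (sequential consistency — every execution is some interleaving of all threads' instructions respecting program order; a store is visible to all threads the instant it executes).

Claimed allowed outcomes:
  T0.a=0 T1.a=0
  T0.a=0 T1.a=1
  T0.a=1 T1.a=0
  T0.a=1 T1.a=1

outcome vector order: (T0.a,T1.a)
[SC] allowed = {0/1 1/0 1/1}
claimed∖SC = {0/0}

spurious: T0.a=0 T1.a=0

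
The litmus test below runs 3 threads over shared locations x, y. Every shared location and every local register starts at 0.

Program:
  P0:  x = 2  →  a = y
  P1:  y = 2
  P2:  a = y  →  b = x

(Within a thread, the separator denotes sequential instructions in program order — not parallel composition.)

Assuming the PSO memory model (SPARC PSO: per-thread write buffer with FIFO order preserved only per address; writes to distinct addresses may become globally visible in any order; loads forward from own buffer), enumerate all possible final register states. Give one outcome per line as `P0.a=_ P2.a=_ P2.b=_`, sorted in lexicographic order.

P0.a=0 P2.a=0 P2.b=0
P0.a=0 P2.a=0 P2.b=2
P0.a=0 P2.a=2 P2.b=0
P0.a=0 P2.a=2 P2.b=2
P0.a=2 P2.a=0 P2.b=0
P0.a=2 P2.a=0 P2.b=2
P0.a=2 P2.a=2 P2.b=0
P0.a=2 P2.a=2 P2.b=2

outcome vector order: (P0.a,P2.a,P2.b)
|PSO outcomes| = 8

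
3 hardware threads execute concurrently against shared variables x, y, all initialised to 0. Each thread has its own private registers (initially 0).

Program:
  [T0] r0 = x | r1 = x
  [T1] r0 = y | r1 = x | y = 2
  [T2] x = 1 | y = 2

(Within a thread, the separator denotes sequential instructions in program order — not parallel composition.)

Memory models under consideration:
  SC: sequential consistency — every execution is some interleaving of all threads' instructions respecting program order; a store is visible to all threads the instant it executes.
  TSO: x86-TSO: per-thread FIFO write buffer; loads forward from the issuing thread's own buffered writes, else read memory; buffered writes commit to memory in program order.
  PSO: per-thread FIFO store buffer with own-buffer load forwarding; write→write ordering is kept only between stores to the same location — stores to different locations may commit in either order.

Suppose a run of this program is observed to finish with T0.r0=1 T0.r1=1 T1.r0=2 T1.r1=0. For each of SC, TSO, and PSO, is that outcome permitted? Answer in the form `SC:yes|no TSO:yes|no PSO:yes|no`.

SC:no TSO:no PSO:yes

outcome vector order: (T0.r0,T0.r1,T1.r0,T1.r1)
under SC → 0/0/0/0, 0/0/0/1, 0/0/2/1, 0/1/0/0, 0/1/0/1, 0/1/2/1, 1/1/0/0, 1/1/0/1, 1/1/2/1
under TSO → 0/0/0/0, 0/0/0/1, 0/0/2/1, 0/1/0/0, 0/1/0/1, 0/1/2/1, 1/1/0/0, 1/1/0/1, 1/1/2/1
under PSO → 0/0/0/0, 0/0/0/1, 0/0/2/0, 0/0/2/1, 0/1/0/0, 0/1/0/1, 0/1/2/0, 0/1/2/1, 1/1/0/0, 1/1/0/1, 1/1/2/0, 1/1/2/1
target 1/1/2/0 ∈ {PSO}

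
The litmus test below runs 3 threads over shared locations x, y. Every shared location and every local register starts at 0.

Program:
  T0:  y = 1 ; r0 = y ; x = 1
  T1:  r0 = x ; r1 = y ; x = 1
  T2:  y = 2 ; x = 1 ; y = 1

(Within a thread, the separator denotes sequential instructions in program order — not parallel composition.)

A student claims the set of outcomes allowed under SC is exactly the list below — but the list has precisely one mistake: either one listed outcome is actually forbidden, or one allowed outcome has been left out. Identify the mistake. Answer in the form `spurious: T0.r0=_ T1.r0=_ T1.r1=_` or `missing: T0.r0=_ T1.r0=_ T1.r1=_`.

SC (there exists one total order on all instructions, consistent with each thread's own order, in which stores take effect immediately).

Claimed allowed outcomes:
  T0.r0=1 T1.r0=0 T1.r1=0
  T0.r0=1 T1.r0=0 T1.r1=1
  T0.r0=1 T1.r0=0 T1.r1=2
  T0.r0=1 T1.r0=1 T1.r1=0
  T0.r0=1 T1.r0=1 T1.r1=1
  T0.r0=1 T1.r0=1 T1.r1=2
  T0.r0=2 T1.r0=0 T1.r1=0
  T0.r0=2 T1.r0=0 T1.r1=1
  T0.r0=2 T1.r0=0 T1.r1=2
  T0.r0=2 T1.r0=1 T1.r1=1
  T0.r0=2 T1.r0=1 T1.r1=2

spurious: T0.r0=1 T1.r0=1 T1.r1=0

outcome vector order: (T0.r0,T1.r0,T1.r1)
SC: 10 outcomes — {1/0/0, 1/0/1, 1/0/2, 1/1/1, 1/1/2, 2/0/0, 2/0/1, 2/0/2, 2/1/1, 2/1/2}
claimed∖SC = {1/1/0}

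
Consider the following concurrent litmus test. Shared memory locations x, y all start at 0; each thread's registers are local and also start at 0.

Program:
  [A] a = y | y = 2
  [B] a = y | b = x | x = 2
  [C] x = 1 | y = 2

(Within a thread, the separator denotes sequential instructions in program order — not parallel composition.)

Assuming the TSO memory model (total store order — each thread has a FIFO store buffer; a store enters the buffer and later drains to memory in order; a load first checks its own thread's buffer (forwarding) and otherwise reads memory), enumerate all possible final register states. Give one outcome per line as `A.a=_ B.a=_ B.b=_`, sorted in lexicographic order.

outcome vector order: (A.a,B.a,B.b)
|TSO outcomes| = 7

A.a=0 B.a=0 B.b=0
A.a=0 B.a=0 B.b=1
A.a=0 B.a=2 B.b=0
A.a=0 B.a=2 B.b=1
A.a=2 B.a=0 B.b=0
A.a=2 B.a=0 B.b=1
A.a=2 B.a=2 B.b=1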